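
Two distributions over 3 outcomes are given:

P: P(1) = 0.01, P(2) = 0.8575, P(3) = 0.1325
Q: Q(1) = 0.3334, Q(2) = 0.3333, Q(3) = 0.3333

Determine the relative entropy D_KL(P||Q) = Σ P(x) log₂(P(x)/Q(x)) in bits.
0.9421 bits

D_KL(P||Q) = Σ P(x) log₂(P(x)/Q(x))

Computing term by term:
  P(1)·log₂(P(1)/Q(1)) = 0.01·log₂(0.01/0.3334) = -0.05059
  P(2)·log₂(P(2)/Q(2)) = 0.8575·log₂(0.8575/0.3333) = 1.16904
  P(3)·log₂(P(3)/Q(3)) = 0.1325·log₂(0.1325/0.3333) = -0.17633

D_KL(P||Q) = -0.05059 + 1.16904 - 0.17633 = 0.94212 ≈ 0.9421 bits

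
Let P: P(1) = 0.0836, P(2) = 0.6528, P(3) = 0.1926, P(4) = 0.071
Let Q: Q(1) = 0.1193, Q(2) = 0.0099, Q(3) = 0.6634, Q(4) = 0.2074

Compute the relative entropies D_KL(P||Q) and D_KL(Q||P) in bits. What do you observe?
D_KL(P||Q) = 3.4486 bits, D_KL(Q||P) = 1.5058 bits. The two directions give different values (D_KL(P||Q) exceeds D_KL(Q||P) by 1.9428 bits): KL divergence is asymmetric.

D_KL(P||Q) = Σ P(x) log₂(P(x)/Q(x))

Computing term by term:
  P(1)·log₂(P(1)/Q(1)) = 0.0836·log₂(0.0836/0.1193) = -0.04289
  P(2)·log₂(P(2)/Q(2)) = 0.6528·log₂(0.6528/0.0099) = 3.94492
  P(3)·log₂(P(3)/Q(3)) = 0.1926·log₂(0.1926/0.6634) = -0.34365
  P(4)·log₂(P(4)/Q(4)) = 0.071·log₂(0.071/0.2074) = -0.10980

D_KL(P||Q) = -0.04289 + 3.94492 - 0.34365 - 0.10980 = 3.44858 ≈ 3.4486 bits

D_KL(Q||P) = Σ Q(x) log₂(Q(x)/P(x))

Computing term by term:
  Q(1)·log₂(Q(1)/P(1)) = 0.1193·log₂(0.1193/0.0836) = 0.06120
  Q(2)·log₂(Q(2)/P(2)) = 0.0099·log₂(0.0099/0.6528) = -0.05983
  Q(3)·log₂(Q(3)/P(3)) = 0.6634·log₂(0.6634/0.1926) = 1.18369
  Q(4)·log₂(Q(4)/P(4)) = 0.2074·log₂(0.2074/0.071) = 0.32075

D_KL(Q||P) = 0.06120 - 0.05983 + 1.18369 + 0.32075 = 1.50581 ≈ 1.5058 bits

These are NOT equal (difference: 1.9428 bits). KL divergence is asymmetric: D_KL(P||Q) ≠ D_KL(Q||P) in general.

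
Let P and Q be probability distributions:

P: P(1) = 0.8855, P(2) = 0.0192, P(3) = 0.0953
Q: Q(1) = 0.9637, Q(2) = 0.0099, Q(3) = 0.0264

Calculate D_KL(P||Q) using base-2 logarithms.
0.0867 bits

D_KL(P||Q) = Σ P(x) log₂(P(x)/Q(x))

Computing term by term:
  P(1)·log₂(P(1)/Q(1)) = 0.8855·log₂(0.8855/0.9637) = -0.10811
  P(2)·log₂(P(2)/Q(2)) = 0.0192·log₂(0.0192/0.0099) = 0.01835
  P(3)·log₂(P(3)/Q(3)) = 0.0953·log₂(0.0953/0.0264) = 0.17649

D_KL(P||Q) = -0.10811 + 0.01835 + 0.17649 = 0.08673 ≈ 0.0867 bits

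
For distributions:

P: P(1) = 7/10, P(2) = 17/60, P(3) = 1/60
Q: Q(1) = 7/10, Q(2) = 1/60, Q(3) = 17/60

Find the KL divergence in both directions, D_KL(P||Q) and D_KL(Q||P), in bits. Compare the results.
D_KL(P||Q) = 1.0900 bits, D_KL(Q||P) = 1.0900 bits. The two directions give exactly the same value for this pair.

D_KL(P||Q) = Σ P(x) log₂(P(x)/Q(x))

Computing term by term:
  P(1)·log₂(P(1)/Q(1)) = (7/10)·log₂((7/10)/(7/10)) = 0.00000
  P(2)·log₂(P(2)/Q(2)) = (17/60)·log₂((17/60)/(1/60)) = 1.15811
  P(3)·log₂(P(3)/Q(3)) = (1/60)·log₂((1/60)/(17/60)) = -0.06812

D_KL(P||Q) = 0.00000 + 1.15811 - 0.06812 = 1.08999 ≈ 1.0900 bits

D_KL(Q||P) = Σ Q(x) log₂(Q(x)/P(x))

Computing term by term:
  Q(1)·log₂(Q(1)/P(1)) = (7/10)·log₂((7/10)/(7/10)) = 0.00000
  Q(2)·log₂(Q(2)/P(2)) = (1/60)·log₂((1/60)/(17/60)) = -0.06812
  Q(3)·log₂(Q(3)/P(3)) = (17/60)·log₂((17/60)/(1/60)) = 1.15811

D_KL(Q||P) = 0.00000 - 0.06812 + 1.15811 = 1.08999 ≈ 1.0900 bits

These ARE equal here. Q is P with outcomes relabeled (Q(2) = P(3), Q(3) = P(2)) by a relabeling that is its own inverse, so the two sums contain exactly the same terms in a different order. This is a special case — KL divergence is not symmetric in general: D_KL(P||Q) ≠ D_KL(Q||P) for most P, Q.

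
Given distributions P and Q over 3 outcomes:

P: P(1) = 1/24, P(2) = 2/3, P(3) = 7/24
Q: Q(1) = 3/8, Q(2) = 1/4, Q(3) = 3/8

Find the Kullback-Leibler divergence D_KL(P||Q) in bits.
0.7055 bits

D_KL(P||Q) = Σ P(x) log₂(P(x)/Q(x))

Computing term by term:
  P(1)·log₂(P(1)/Q(1)) = (1/24)·log₂((1/24)/(3/8)) = -0.13208
  P(2)·log₂(P(2)/Q(2)) = (2/3)·log₂((2/3)/(1/4)) = 0.94336
  P(3)·log₂(P(3)/Q(3)) = (7/24)·log₂((7/24)/(3/8)) = -0.10575

D_KL(P||Q) = -0.13208 + 0.94336 - 0.10575 = 0.70553 ≈ 0.7055 bits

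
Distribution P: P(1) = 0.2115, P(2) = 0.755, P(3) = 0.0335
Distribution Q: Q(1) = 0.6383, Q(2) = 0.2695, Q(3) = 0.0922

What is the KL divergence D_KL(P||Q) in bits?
0.7361 bits

D_KL(P||Q) = Σ P(x) log₂(P(x)/Q(x))

Computing term by term:
  P(1)·log₂(P(1)/Q(1)) = 0.2115·log₂(0.2115/0.6383) = -0.33704
  P(2)·log₂(P(2)/Q(2)) = 0.755·log₂(0.755/0.2695) = 1.12207
  P(3)·log₂(P(3)/Q(3)) = 0.0335·log₂(0.0335/0.0922) = -0.04893

D_KL(P||Q) = -0.33704 + 1.12207 - 0.04893 = 0.73610 ≈ 0.7361 bits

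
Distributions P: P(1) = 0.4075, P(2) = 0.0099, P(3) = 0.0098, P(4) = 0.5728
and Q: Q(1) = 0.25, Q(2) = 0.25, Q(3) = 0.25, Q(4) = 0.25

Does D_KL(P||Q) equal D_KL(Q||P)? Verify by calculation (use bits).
D_KL(P||Q) = 0.8805 bits, D_KL(Q||P) = 1.8576 bits. No — D_KL(P||Q) ≠ D_KL(Q||P) for this pair.

D_KL(P||Q) = Σ P(x) log₂(P(x)/Q(x))

Computing term by term:
  P(1)·log₂(P(1)/Q(1)) = 0.4075·log₂(0.4075/0.25) = 0.28724
  P(2)·log₂(P(2)/Q(2)) = 0.0099·log₂(0.0099/0.25) = -0.04612
  P(3)·log₂(P(3)/Q(3)) = 0.0098·log₂(0.0098/0.25) = -0.04580
  P(4)·log₂(P(4)/Q(4)) = 0.5728·log₂(0.5728/0.25) = 0.68513

D_KL(P||Q) = 0.28724 - 0.04612 - 0.04580 + 0.68513 = 0.88045 ≈ 0.8805 bits

D_KL(Q||P) = Σ Q(x) log₂(Q(x)/P(x))

Computing term by term:
  Q(1)·log₂(Q(1)/P(1)) = 0.25·log₂(0.25/0.4075) = -0.17622
  Q(2)·log₂(Q(2)/P(2)) = 0.25·log₂(0.25/0.0099) = 1.16459
  Q(3)·log₂(Q(3)/P(3)) = 0.25·log₂(0.25/0.0098) = 1.16825
  Q(4)·log₂(Q(4)/P(4)) = 0.25·log₂(0.25/0.5728) = -0.29903

D_KL(Q||P) = -0.17622 + 1.16459 + 1.16825 - 0.29903 = 1.85759 ≈ 1.8576 bits

These are NOT equal (difference: 0.9771 bits). KL divergence is asymmetric: D_KL(P||Q) ≠ D_KL(Q||P) in general.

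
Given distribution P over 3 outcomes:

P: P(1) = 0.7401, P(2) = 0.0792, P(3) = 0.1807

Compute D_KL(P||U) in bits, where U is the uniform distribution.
0.5278 bits

U(i) = 1/3 for all i

D_KL(P||U) = Σ P(x) log₂(P(x) / (1/3))
           = Σ P(x) log₂(P(x)) + log₂(3)
           = log₂(3) - H(P)

H(P) = -Σ P(x) log₂(P(x)):
  -P(1)·log₂(P(1)) = -(0.7401)·log₂(0.7401) = 0.32136
  -P(2)·log₂(P(2)) = -(0.0792)·log₂(0.0792) = 0.28974
  -P(3)·log₂(P(3)) = -(0.1807)·log₂(0.1807) = 0.44603
H(P) = 0.32136 + 0.28974 + 0.44603 = 1.05713 bits

log₂(3) = 1.58496 bits

D_KL(P||U) = 1.58496 - 1.05713 = 0.52783 ≈ 0.5278 bits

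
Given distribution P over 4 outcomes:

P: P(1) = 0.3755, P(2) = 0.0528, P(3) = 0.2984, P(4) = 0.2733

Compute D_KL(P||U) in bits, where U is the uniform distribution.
0.2133 bits

U(i) = 1/4 for all i

D_KL(P||U) = Σ P(x) log₂(P(x) / (1/4))
           = Σ P(x) log₂(P(x)) + log₂(4)
           = log₂(4) - H(P)

H(P) = -Σ P(x) log₂(P(x)):
  -P(1)·log₂(P(1)) = -(0.3755)·log₂(0.3755) = 0.53062
  -P(2)·log₂(P(2)) = -(0.0528)·log₂(0.0528) = 0.22405
  -P(3)·log₂(P(3)) = -(0.2984)·log₂(0.2984) = 0.52061
  -P(4)·log₂(P(4)) = -(0.2733)·log₂(0.2733) = 0.51147
H(P) = 0.53062 + 0.22405 + 0.52061 + 0.51147 = 1.78675 bits

log₂(4) = 2.00000 bits

D_KL(P||U) = 2.00000 - 1.78675 = 0.21325 ≈ 0.2133 bits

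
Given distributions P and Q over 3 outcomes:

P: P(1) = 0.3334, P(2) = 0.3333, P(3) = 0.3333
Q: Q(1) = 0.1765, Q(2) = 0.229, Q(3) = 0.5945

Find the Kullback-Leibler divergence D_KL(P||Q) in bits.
0.2081 bits

D_KL(P||Q) = Σ P(x) log₂(P(x)/Q(x))

Computing term by term:
  P(1)·log₂(P(1)/Q(1)) = 0.3334·log₂(0.3334/0.1765) = 0.30592
  P(2)·log₂(P(2)/Q(2)) = 0.3333·log₂(0.3333/0.229) = 0.18047
  P(3)·log₂(P(3)/Q(3)) = 0.3333·log₂(0.3333/0.5945) = -0.27826

D_KL(P||Q) = 0.30592 + 0.18047 - 0.27826 = 0.20813 ≈ 0.2081 bits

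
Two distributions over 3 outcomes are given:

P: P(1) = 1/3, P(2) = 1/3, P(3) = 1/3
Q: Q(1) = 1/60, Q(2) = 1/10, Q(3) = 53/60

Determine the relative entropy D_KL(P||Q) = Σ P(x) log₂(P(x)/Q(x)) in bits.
1.5510 bits

D_KL(P||Q) = Σ P(x) log₂(P(x)/Q(x))

Computing term by term:
  P(1)·log₂(P(1)/Q(1)) = (1/3)·log₂((1/3)/(1/60)) = 1.44064
  P(2)·log₂(P(2)/Q(2)) = (1/3)·log₂((1/3)/(1/10)) = 0.57899
  P(3)·log₂(P(3)/Q(3)) = (1/3)·log₂((1/3)/(53/60)) = -0.46866

D_KL(P||Q) = 1.44064 + 0.57899 - 0.46866 = 1.55097 ≈ 1.5510 bits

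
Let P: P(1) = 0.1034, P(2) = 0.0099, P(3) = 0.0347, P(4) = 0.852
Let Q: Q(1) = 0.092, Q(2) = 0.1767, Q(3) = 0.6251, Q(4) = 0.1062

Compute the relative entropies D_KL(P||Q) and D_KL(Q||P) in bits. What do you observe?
D_KL(P||Q) = 2.3910 bits, D_KL(Q||P) = 3.0075 bits. The two directions give different values (D_KL(Q||P) exceeds D_KL(P||Q) by 0.6165 bits): KL divergence is asymmetric.

D_KL(P||Q) = Σ P(x) log₂(P(x)/Q(x))

Computing term by term:
  P(1)·log₂(P(1)/Q(1)) = 0.1034·log₂(0.1034/0.092) = 0.01743
  P(2)·log₂(P(2)/Q(2)) = 0.0099·log₂(0.0099/0.1767) = -0.04116
  P(3)·log₂(P(3)/Q(3)) = 0.0347·log₂(0.0347/0.6251) = -0.14474
  P(4)·log₂(P(4)/Q(4)) = 0.852·log₂(0.852/0.1062) = 2.55947

D_KL(P||Q) = 0.01743 - 0.04116 - 0.14474 + 2.55947 = 2.39100 ≈ 2.3910 bits

D_KL(Q||P) = Σ Q(x) log₂(Q(x)/P(x))

Computing term by term:
  Q(1)·log₂(Q(1)/P(1)) = 0.092·log₂(0.092/0.1034) = -0.01550
  Q(2)·log₂(Q(2)/P(2)) = 0.1767·log₂(0.1767/0.0099) = 0.73467
  Q(3)·log₂(Q(3)/P(3)) = 0.6251·log₂(0.6251/0.0347) = 2.60734
  Q(4)·log₂(Q(4)/P(4)) = 0.1062·log₂(0.1062/0.852) = -0.31903

D_KL(Q||P) = -0.01550 + 0.73467 + 2.60734 - 0.31903 = 3.00748 ≈ 3.0075 bits

These are NOT equal (difference: 0.6165 bits). KL divergence is asymmetric: D_KL(P||Q) ≠ D_KL(Q||P) in general.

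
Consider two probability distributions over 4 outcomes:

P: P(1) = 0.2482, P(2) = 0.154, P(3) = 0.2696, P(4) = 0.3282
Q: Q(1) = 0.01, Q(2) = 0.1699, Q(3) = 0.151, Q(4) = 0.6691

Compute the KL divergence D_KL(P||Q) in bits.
1.0164 bits

D_KL(P||Q) = Σ P(x) log₂(P(x)/Q(x))

Computing term by term:
  P(1)·log₂(P(1)/Q(1)) = 0.2482·log₂(0.2482/0.01) = 1.15002
  P(2)·log₂(P(2)/Q(2)) = 0.154·log₂(0.154/0.1699) = -0.02183
  P(3)·log₂(P(3)/Q(3)) = 0.2696·log₂(0.2696/0.151) = 0.22546
  P(4)·log₂(P(4)/Q(4)) = 0.3282·log₂(0.3282/0.6691) = -0.33727

D_KL(P||Q) = 1.15002 - 0.02183 + 0.22546 - 0.33727 = 1.01638 ≈ 1.0164 bits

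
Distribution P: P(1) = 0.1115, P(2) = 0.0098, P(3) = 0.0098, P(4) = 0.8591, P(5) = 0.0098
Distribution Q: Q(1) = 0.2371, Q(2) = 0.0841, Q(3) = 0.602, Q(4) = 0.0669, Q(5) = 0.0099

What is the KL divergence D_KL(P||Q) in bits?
2.9537 bits

D_KL(P||Q) = Σ P(x) log₂(P(x)/Q(x))

Computing term by term:
  P(1)·log₂(P(1)/Q(1)) = 0.1115·log₂(0.1115/0.2371) = -0.12136
  P(2)·log₂(P(2)/Q(2)) = 0.0098·log₂(0.0098/0.0841) = -0.03039
  P(3)·log₂(P(3)/Q(3)) = 0.0098·log₂(0.0098/0.602) = -0.05822
  P(4)·log₂(P(4)/Q(4)) = 0.8591·log₂(0.8591/0.0669) = 3.16385
  P(5)·log₂(P(5)/Q(5)) = 0.0098·log₂(0.0098/0.0099) = -0.00014

D_KL(P||Q) = -0.12136 - 0.03039 - 0.05822 + 3.16385 - 0.00014 = 2.95374 ≈ 2.9537 bits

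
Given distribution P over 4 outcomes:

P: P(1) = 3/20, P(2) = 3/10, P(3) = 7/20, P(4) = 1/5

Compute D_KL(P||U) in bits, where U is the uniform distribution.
0.0739 bits

U(i) = 1/4 for all i

D_KL(P||U) = Σ P(x) log₂(P(x) / (1/4))
           = Σ P(x) log₂(P(x)) + log₂(4)
           = log₂(4) - H(P)

H(P) = -Σ P(x) log₂(P(x)):
  -P(1)·log₂(P(1)) = -(3/20)·log₂(3/20) = 0.41054
  -P(2)·log₂(P(2)) = -(3/10)·log₂(3/10) = 0.52109
  -P(3)·log₂(P(3)) = -(7/20)·log₂(7/20) = 0.53010
  -P(4)·log₂(P(4)) = -(1/5)·log₂(1/5) = 0.46439
H(P) = 0.41054 + 0.52109 + 0.53010 + 0.46439 = 1.92612 bits

log₂(4) = 2.00000 bits

D_KL(P||U) = 2.00000 - 1.92612 = 0.07388 ≈ 0.0739 bits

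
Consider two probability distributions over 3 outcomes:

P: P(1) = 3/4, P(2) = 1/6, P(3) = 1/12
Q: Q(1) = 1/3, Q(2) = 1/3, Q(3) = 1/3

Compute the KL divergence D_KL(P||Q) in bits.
0.5441 bits

D_KL(P||Q) = Σ P(x) log₂(P(x)/Q(x))

Computing term by term:
  P(1)·log₂(P(1)/Q(1)) = (3/4)·log₂((3/4)/(1/3)) = 0.87744
  P(2)·log₂(P(2)/Q(2)) = (1/6)·log₂((1/6)/(1/3)) = -0.16667
  P(3)·log₂(P(3)/Q(3)) = (1/12)·log₂((1/12)/(1/3)) = -0.16667

D_KL(P||Q) = 0.87744 - 0.16667 - 0.16667 = 0.54410 ≈ 0.5441 bits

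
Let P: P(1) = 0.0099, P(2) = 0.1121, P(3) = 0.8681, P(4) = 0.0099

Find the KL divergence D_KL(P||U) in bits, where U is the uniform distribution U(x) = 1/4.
1.3371 bits

U(i) = 1/4 for all i

D_KL(P||U) = Σ P(x) log₂(P(x) / (1/4))
           = Σ P(x) log₂(P(x)) + log₂(4)
           = log₂(4) - H(P)

H(P) = -Σ P(x) log₂(P(x)):
  -P(1)·log₂(P(1)) = -(0.0099)·log₂(0.0099) = 0.06592
  -P(2)·log₂(P(2)) = -(0.1121)·log₂(0.1121) = 0.35392
  -P(3)·log₂(P(3)) = -(0.8681)·log₂(0.8681) = 0.17715
  -P(4)·log₂(P(4)) = -(0.0099)·log₂(0.0099) = 0.06592
H(P) = 0.06592 + 0.35392 + 0.17715 + 0.06592 = 0.66291 bits

log₂(4) = 2.00000 bits

D_KL(P||U) = 2.00000 - 0.66291 = 1.33709 ≈ 1.3371 bits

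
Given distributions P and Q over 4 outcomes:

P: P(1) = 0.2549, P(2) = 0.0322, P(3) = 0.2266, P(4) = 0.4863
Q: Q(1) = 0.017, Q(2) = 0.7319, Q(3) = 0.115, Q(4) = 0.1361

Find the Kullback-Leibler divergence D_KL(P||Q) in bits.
1.9658 bits

D_KL(P||Q) = Σ P(x) log₂(P(x)/Q(x))

Computing term by term:
  P(1)·log₂(P(1)/Q(1)) = 0.2549·log₂(0.2549/0.017) = 0.99572
  P(2)·log₂(P(2)/Q(2)) = 0.0322·log₂(0.0322/0.7319) = -0.14511
  P(3)·log₂(P(3)/Q(3)) = 0.2266·log₂(0.2266/0.115) = 0.22173
  P(4)·log₂(P(4)/Q(4)) = 0.4863·log₂(0.4863/0.1361) = 0.89342

D_KL(P||Q) = 0.99572 - 0.14511 + 0.22173 + 0.89342 = 1.96576 ≈ 1.9658 bits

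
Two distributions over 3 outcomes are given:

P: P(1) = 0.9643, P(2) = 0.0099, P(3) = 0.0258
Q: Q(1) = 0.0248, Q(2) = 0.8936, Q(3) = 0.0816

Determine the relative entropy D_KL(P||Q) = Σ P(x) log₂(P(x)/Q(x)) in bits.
4.9854 bits

D_KL(P||Q) = Σ P(x) log₂(P(x)/Q(x))

Computing term by term:
  P(1)·log₂(P(1)/Q(1)) = 0.9643·log₂(0.9643/0.0248) = 5.09254
  P(2)·log₂(P(2)/Q(2)) = 0.0099·log₂(0.0099/0.8936) = -0.06431
  P(3)·log₂(P(3)/Q(3)) = 0.0258·log₂(0.0258/0.0816) = -0.04286

D_KL(P||Q) = 5.09254 - 0.06431 - 0.04286 = 4.98537 ≈ 4.9854 bits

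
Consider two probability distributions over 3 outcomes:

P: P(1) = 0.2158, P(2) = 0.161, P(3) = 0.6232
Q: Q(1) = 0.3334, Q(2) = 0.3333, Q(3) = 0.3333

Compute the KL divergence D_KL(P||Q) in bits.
0.2582 bits

D_KL(P||Q) = Σ P(x) log₂(P(x)/Q(x))

Computing term by term:
  P(1)·log₂(P(1)/Q(1)) = 0.2158·log₂(0.2158/0.3334) = -0.13543
  P(2)·log₂(P(2)/Q(2)) = 0.161·log₂(0.161/0.3333) = -0.16901
  P(3)·log₂(P(3)/Q(3)) = 0.6232·log₂(0.6232/0.3333) = 0.56267

D_KL(P||Q) = -0.13543 - 0.16901 + 0.56267 = 0.25823 ≈ 0.2582 bits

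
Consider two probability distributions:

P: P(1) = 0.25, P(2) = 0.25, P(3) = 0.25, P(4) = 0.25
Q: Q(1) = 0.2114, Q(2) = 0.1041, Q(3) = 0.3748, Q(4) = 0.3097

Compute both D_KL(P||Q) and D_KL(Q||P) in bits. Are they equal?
D_KL(P||Q) = 0.1532 bits, D_KL(Q||P) = 0.1319 bits. No, they are not equal.

D_KL(P||Q) = Σ P(x) log₂(P(x)/Q(x))

Computing term by term:
  P(1)·log₂(P(1)/Q(1)) = 0.25·log₂(0.25/0.2114) = 0.06049
  P(2)·log₂(P(2)/Q(2)) = 0.25·log₂(0.25/0.1041) = 0.31599
  P(3)·log₂(P(3)/Q(3)) = 0.25·log₂(0.25/0.3748) = -0.14605
  P(4)·log₂(P(4)/Q(4)) = 0.25·log₂(0.25/0.3097) = -0.07724

D_KL(P||Q) = 0.06049 + 0.31599 - 0.14605 - 0.07724 = 0.15319 ≈ 0.1532 bits

D_KL(Q||P) = Σ Q(x) log₂(Q(x)/P(x))

Computing term by term:
  Q(1)·log₂(Q(1)/P(1)) = 0.2114·log₂(0.2114/0.25) = -0.05115
  Q(2)·log₂(Q(2)/P(2)) = 0.1041·log₂(0.1041/0.25) = -0.13158
  Q(3)·log₂(Q(3)/P(3)) = 0.3748·log₂(0.3748/0.25) = 0.21896
  Q(4)·log₂(Q(4)/P(4)) = 0.3097·log₂(0.3097/0.25) = 0.09568

D_KL(Q||P) = -0.05115 - 0.13158 + 0.21896 + 0.09568 = 0.13191 ≈ 0.1319 bits

These are NOT equal (difference: 0.0213 bits). KL divergence is asymmetric: D_KL(P||Q) ≠ D_KL(Q||P) in general.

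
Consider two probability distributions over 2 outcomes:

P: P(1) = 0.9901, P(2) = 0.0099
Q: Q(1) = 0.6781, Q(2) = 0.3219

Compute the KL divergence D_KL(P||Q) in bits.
0.4909 bits

D_KL(P||Q) = Σ P(x) log₂(P(x)/Q(x))

Computing term by term:
  P(1)·log₂(P(1)/Q(1)) = 0.9901·log₂(0.9901/0.6781) = 0.54067
  P(2)·log₂(P(2)/Q(2)) = 0.0099·log₂(0.0099/0.3219) = -0.04973

D_KL(P||Q) = 0.54067 - 0.04973 = 0.49094 ≈ 0.4909 bits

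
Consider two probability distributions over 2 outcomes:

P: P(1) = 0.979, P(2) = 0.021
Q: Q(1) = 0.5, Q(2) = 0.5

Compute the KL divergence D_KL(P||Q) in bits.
0.8530 bits

D_KL(P||Q) = Σ P(x) log₂(P(x)/Q(x))

Computing term by term:
  P(1)·log₂(P(1)/Q(1)) = 0.979·log₂(0.979/0.5) = 0.94902
  P(2)·log₂(P(2)/Q(2)) = 0.021·log₂(0.021/0.5) = -0.09604

D_KL(P||Q) = 0.94902 - 0.09604 = 0.85298 ≈ 0.8530 bits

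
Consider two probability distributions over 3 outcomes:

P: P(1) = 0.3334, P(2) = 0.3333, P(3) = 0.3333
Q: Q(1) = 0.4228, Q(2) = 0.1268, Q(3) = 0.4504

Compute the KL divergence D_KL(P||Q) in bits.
0.2057 bits

D_KL(P||Q) = Σ P(x) log₂(P(x)/Q(x))

Computing term by term:
  P(1)·log₂(P(1)/Q(1)) = 0.3334·log₂(0.3334/0.4228) = -0.11426
  P(2)·log₂(P(2)/Q(2)) = 0.3333·log₂(0.3333/0.1268) = 0.46471
  P(3)·log₂(P(3)/Q(3)) = 0.3333·log₂(0.3333/0.4504) = -0.14478

D_KL(P||Q) = -0.11426 + 0.46471 - 0.14478 = 0.20567 ≈ 0.2057 bits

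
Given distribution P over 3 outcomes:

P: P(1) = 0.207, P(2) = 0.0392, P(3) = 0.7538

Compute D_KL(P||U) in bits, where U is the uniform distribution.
0.6241 bits

U(i) = 1/3 for all i

D_KL(P||U) = Σ P(x) log₂(P(x) / (1/3))
           = Σ P(x) log₂(P(x)) + log₂(3)
           = log₂(3) - H(P)

H(P) = -Σ P(x) log₂(P(x)):
  -P(1)·log₂(P(1)) = -(0.207)·log₂(0.207) = 0.47037
  -P(2)·log₂(P(2)) = -(0.0392)·log₂(0.0392) = 0.18318
  -P(3)·log₂(P(3)) = -(0.7538)·log₂(0.7538) = 0.30736
H(P) = 0.47037 + 0.18318 + 0.30736 = 0.96091 bits

log₂(3) = 1.58496 bits

D_KL(P||U) = 1.58496 - 0.96091 = 0.62405 ≈ 0.6241 bits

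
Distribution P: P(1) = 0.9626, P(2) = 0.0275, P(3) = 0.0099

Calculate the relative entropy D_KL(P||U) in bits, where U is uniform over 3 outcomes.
1.3235 bits

U(i) = 1/3 for all i

D_KL(P||U) = Σ P(x) log₂(P(x) / (1/3))
           = Σ P(x) log₂(P(x)) + log₂(3)
           = log₂(3) - H(P)

H(P) = -Σ P(x) log₂(P(x)):
  -P(1)·log₂(P(1)) = -(0.9626)·log₂(0.9626) = 0.05293
  -P(2)·log₂(P(2)) = -(0.0275)·log₂(0.0275) = 0.14257
  -P(3)·log₂(P(3)) = -(0.0099)·log₂(0.0099) = 0.06592
H(P) = 0.05293 + 0.14257 + 0.06592 = 0.26142 bits

log₂(3) = 1.58496 bits

D_KL(P||U) = 1.58496 - 0.26142 = 1.32354 ≈ 1.3235 bits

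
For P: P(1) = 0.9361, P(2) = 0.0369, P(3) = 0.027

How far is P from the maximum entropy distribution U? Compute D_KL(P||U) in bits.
1.1794 bits

U(i) = 1/3 for all i

D_KL(P||U) = Σ P(x) log₂(P(x) / (1/3))
           = Σ P(x) log₂(P(x)) + log₂(3)
           = log₂(3) - H(P)

H(P) = -Σ P(x) log₂(P(x)):
  -P(1)·log₂(P(1)) = -(0.9361)·log₂(0.9361) = 0.08918
  -P(2)·log₂(P(2)) = -(0.0369)·log₂(0.0369) = 0.17565
  -P(3)·log₂(P(3)) = -(0.027)·log₂(0.027) = 0.14069
H(P) = 0.08918 + 0.17565 + 0.14069 = 0.40552 bits

log₂(3) = 1.58496 bits

D_KL(P||U) = 1.58496 - 0.40552 = 1.17944 ≈ 1.1794 bits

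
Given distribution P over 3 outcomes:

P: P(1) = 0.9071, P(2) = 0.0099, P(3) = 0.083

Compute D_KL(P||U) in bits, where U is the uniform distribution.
1.0934 bits

U(i) = 1/3 for all i

D_KL(P||U) = Σ P(x) log₂(P(x) / (1/3))
           = Σ P(x) log₂(P(x)) + log₂(3)
           = log₂(3) - H(P)

H(P) = -Σ P(x) log₂(P(x)):
  -P(1)·log₂(P(1)) = -(0.9071)·log₂(0.9071) = 0.12760
  -P(2)·log₂(P(2)) = -(0.0099)·log₂(0.0099) = 0.06592
  -P(3)·log₂(P(3)) = -(0.083)·log₂(0.083) = 0.29803
H(P) = 0.12760 + 0.06592 + 0.29803 = 0.49155 bits

log₂(3) = 1.58496 bits

D_KL(P||U) = 1.58496 - 0.49155 = 1.09341 ≈ 1.0934 bits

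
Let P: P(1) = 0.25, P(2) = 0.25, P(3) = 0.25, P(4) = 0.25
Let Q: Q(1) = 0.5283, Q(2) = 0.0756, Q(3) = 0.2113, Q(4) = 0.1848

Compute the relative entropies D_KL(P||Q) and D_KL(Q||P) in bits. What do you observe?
D_KL(P||Q) = 0.3312 bits, D_KL(Q||P) = 0.3080 bits. The two directions give different values (D_KL(P||Q) exceeds D_KL(Q||P) by 0.0232 bits): KL divergence is asymmetric.

D_KL(P||Q) = Σ P(x) log₂(P(x)/Q(x))

Computing term by term:
  P(1)·log₂(P(1)/Q(1)) = 0.25·log₂(0.25/0.5283) = -0.26986
  P(2)·log₂(P(2)/Q(2)) = 0.25·log₂(0.25/0.0756) = 0.43137
  P(3)·log₂(P(3)/Q(3)) = 0.25·log₂(0.25/0.2113) = 0.06066
  P(4)·log₂(P(4)/Q(4)) = 0.25·log₂(0.25/0.1848) = 0.10899

D_KL(P||Q) = -0.26986 + 0.43137 + 0.06066 + 0.10899 = 0.33116 ≈ 0.3312 bits

D_KL(Q||P) = Σ Q(x) log₂(Q(x)/P(x))

Computing term by term:
  Q(1)·log₂(Q(1)/P(1)) = 0.5283·log₂(0.5283/0.25) = 0.57026
  Q(2)·log₂(Q(2)/P(2)) = 0.0756·log₂(0.0756/0.25) = -0.13045
  Q(3)·log₂(Q(3)/P(3)) = 0.2113·log₂(0.2113/0.25) = -0.05127
  Q(4)·log₂(Q(4)/P(4)) = 0.1848·log₂(0.1848/0.25) = -0.08057

D_KL(Q||P) = 0.57026 - 0.13045 - 0.05127 - 0.08057 = 0.30797 ≈ 0.3080 bits

These are NOT equal (difference: 0.0232 bits). KL divergence is asymmetric: D_KL(P||Q) ≠ D_KL(Q||P) in general.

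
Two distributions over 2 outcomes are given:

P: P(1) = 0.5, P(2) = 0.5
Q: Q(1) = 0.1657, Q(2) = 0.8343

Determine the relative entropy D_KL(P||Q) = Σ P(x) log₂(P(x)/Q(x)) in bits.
0.4274 bits

D_KL(P||Q) = Σ P(x) log₂(P(x)/Q(x))

Computing term by term:
  P(1)·log₂(P(1)/Q(1)) = 0.5·log₂(0.5/0.1657) = 0.79668
  P(2)·log₂(P(2)/Q(2)) = 0.5·log₂(0.5/0.8343) = -0.36932

D_KL(P||Q) = 0.79668 - 0.36932 = 0.42736 ≈ 0.4274 bits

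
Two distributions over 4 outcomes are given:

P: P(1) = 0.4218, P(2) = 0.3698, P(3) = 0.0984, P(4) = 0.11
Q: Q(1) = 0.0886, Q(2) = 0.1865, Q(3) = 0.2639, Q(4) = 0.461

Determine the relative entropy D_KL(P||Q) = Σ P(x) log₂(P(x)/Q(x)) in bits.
0.9473 bits

D_KL(P||Q) = Σ P(x) log₂(P(x)/Q(x))

Computing term by term:
  P(1)·log₂(P(1)/Q(1)) = 0.4218·log₂(0.4218/0.0886) = 0.94955
  P(2)·log₂(P(2)/Q(2)) = 0.3698·log₂(0.3698/0.1865) = 0.36520
  P(3)·log₂(P(3)/Q(3)) = 0.0984·log₂(0.0984/0.2639) = -0.14005
  P(4)·log₂(P(4)/Q(4)) = 0.11·log₂(0.11/0.461) = -0.22740

D_KL(P||Q) = 0.94955 + 0.36520 - 0.14005 - 0.22740 = 0.94730 ≈ 0.9473 bits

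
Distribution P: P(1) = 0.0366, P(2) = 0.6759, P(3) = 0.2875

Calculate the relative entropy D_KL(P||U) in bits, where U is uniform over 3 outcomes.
0.5113 bits

U(i) = 1/3 for all i

D_KL(P||U) = Σ P(x) log₂(P(x) / (1/3))
           = Σ P(x) log₂(P(x)) + log₂(3)
           = log₂(3) - H(P)

H(P) = -Σ P(x) log₂(P(x)):
  -P(1)·log₂(P(1)) = -(0.0366)·log₂(0.0366) = 0.17466
  -P(2)·log₂(P(2)) = -(0.6759)·log₂(0.6759) = 0.38196
  -P(3)·log₂(P(3)) = -(0.2875)·log₂(0.2875) = 0.51703
H(P) = 0.17466 + 0.38196 + 0.51703 = 1.07365 bits

log₂(3) = 1.58496 bits

D_KL(P||U) = 1.58496 - 1.07365 = 0.51131 ≈ 0.5113 bits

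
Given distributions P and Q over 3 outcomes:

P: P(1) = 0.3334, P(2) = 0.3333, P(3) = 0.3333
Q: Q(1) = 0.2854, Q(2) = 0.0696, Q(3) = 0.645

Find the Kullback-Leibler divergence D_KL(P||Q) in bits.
0.5105 bits

D_KL(P||Q) = Σ P(x) log₂(P(x)/Q(x))

Computing term by term:
  P(1)·log₂(P(1)/Q(1)) = 0.3334·log₂(0.3334/0.2854) = 0.07477
  P(2)·log₂(P(2)/Q(2)) = 0.3333·log₂(0.3333/0.0696) = 0.75315
  P(3)·log₂(P(3)/Q(3)) = 0.3333·log₂(0.3333/0.645) = -0.31746

D_KL(P||Q) = 0.07477 + 0.75315 - 0.31746 = 0.51046 ≈ 0.5105 bits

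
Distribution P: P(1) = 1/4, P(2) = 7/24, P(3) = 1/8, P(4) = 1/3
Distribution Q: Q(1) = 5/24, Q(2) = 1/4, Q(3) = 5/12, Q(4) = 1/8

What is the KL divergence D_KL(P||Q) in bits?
0.3852 bits

D_KL(P||Q) = Σ P(x) log₂(P(x)/Q(x))

Computing term by term:
  P(1)·log₂(P(1)/Q(1)) = (1/4)·log₂((1/4)/(5/24)) = 0.06576
  P(2)·log₂(P(2)/Q(2)) = (7/24)·log₂((7/24)/(1/4)) = 0.06486
  P(3)·log₂(P(3)/Q(3)) = (1/8)·log₂((1/8)/(5/12)) = -0.21712
  P(4)·log₂(P(4)/Q(4)) = (1/3)·log₂((1/3)/(1/8)) = 0.47168

D_KL(P||Q) = 0.06576 + 0.06486 - 0.21712 + 0.47168 = 0.38518 ≈ 0.3852 bits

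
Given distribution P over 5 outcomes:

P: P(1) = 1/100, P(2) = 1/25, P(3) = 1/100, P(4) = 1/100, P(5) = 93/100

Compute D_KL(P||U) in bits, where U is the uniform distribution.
1.8395 bits

U(i) = 1/5 for all i

D_KL(P||U) = Σ P(x) log₂(P(x) / (1/5))
           = Σ P(x) log₂(P(x)) + log₂(5)
           = log₂(5) - H(P)

H(P) = -Σ P(x) log₂(P(x)):
  -P(1)·log₂(P(1)) = -(1/100)·log₂(1/100) = 0.06644
  -P(2)·log₂(P(2)) = -(1/25)·log₂(1/25) = 0.18575
  -P(3)·log₂(P(3)) = -(1/100)·log₂(1/100) = 0.06644
  -P(4)·log₂(P(4)) = -(1/100)·log₂(1/100) = 0.06644
  -P(5)·log₂(P(5)) = -(93/100)·log₂(93/100) = 0.09737
H(P) = 0.06644 + 0.18575 + 0.06644 + 0.06644 + 0.09737 = 0.48244 bits

log₂(5) = 2.32193 bits

D_KL(P||U) = 2.32193 - 0.48244 = 1.83949 ≈ 1.8395 bits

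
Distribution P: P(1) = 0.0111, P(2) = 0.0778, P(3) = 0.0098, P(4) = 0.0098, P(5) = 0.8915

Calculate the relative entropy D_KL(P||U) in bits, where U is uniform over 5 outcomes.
1.6847 bits

U(i) = 1/5 for all i

D_KL(P||U) = Σ P(x) log₂(P(x) / (1/5))
           = Σ P(x) log₂(P(x)) + log₂(5)
           = log₂(5) - H(P)

H(P) = -Σ P(x) log₂(P(x)):
  -P(1)·log₂(P(1)) = -(0.0111)·log₂(0.0111) = 0.07208
  -P(2)·log₂(P(2)) = -(0.0778)·log₂(0.0778) = 0.28662
  -P(3)·log₂(P(3)) = -(0.0098)·log₂(0.0098) = 0.06540
  -P(4)·log₂(P(4)) = -(0.0098)·log₂(0.0098) = 0.06540
  -P(5)·log₂(P(5)) = -(0.8915)·log₂(0.8915) = 0.14772
H(P) = 0.07208 + 0.28662 + 0.06540 + 0.06540 + 0.14772 = 0.63722 bits

log₂(5) = 2.32193 bits

D_KL(P||U) = 2.32193 - 0.63722 = 1.68471 ≈ 1.6847 bits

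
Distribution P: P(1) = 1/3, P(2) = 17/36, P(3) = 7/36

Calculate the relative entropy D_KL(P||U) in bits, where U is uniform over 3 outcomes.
0.0861 bits

U(i) = 1/3 for all i

D_KL(P||U) = Σ P(x) log₂(P(x) / (1/3))
           = Σ P(x) log₂(P(x)) + log₂(3)
           = log₂(3) - H(P)

H(P) = -Σ P(x) log₂(P(x)):
  -P(1)·log₂(P(1)) = -(1/3)·log₂(1/3) = 0.52832
  -P(2)·log₂(P(2)) = -(17/36)·log₂(17/36) = 0.51116
  -P(3)·log₂(P(3)) = -(7/36)·log₂(7/36) = 0.45939
H(P) = 0.52832 + 0.51116 + 0.45939 = 1.49887 bits

log₂(3) = 1.58496 bits

D_KL(P||U) = 1.58496 - 1.49887 = 0.08609 ≈ 0.0861 bits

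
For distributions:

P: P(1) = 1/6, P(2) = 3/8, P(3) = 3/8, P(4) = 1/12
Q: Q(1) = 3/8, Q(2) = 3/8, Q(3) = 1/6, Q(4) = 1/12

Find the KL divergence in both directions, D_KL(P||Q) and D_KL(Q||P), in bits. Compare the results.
D_KL(P||Q) = 0.2437 bits, D_KL(Q||P) = 0.2437 bits. The two directions give exactly the same value for this pair.

D_KL(P||Q) = Σ P(x) log₂(P(x)/Q(x))

Computing term by term:
  P(1)·log₂(P(1)/Q(1)) = (1/6)·log₂((1/6)/(3/8)) = -0.19499
  P(2)·log₂(P(2)/Q(2)) = (3/8)·log₂((3/8)/(3/8)) = 0.00000
  P(3)·log₂(P(3)/Q(3)) = (3/8)·log₂((3/8)/(1/6)) = 0.43872
  P(4)·log₂(P(4)/Q(4)) = (1/12)·log₂((1/12)/(1/12)) = 0.00000

D_KL(P||Q) = -0.19499 + 0.00000 + 0.43872 + 0.00000 = 0.24373 ≈ 0.2437 bits

D_KL(Q||P) = Σ Q(x) log₂(Q(x)/P(x))

Computing term by term:
  Q(1)·log₂(Q(1)/P(1)) = (3/8)·log₂((3/8)/(1/6)) = 0.43872
  Q(2)·log₂(Q(2)/P(2)) = (3/8)·log₂((3/8)/(3/8)) = 0.00000
  Q(3)·log₂(Q(3)/P(3)) = (1/6)·log₂((1/6)/(3/8)) = -0.19499
  Q(4)·log₂(Q(4)/P(4)) = (1/12)·log₂((1/12)/(1/12)) = 0.00000

D_KL(Q||P) = 0.43872 + 0.00000 - 0.19499 + 0.00000 = 0.24373 ≈ 0.2437 bits

These ARE equal here. Q is P with outcomes relabeled (Q(1) = P(3), Q(3) = P(1)) by a relabeling that is its own inverse, so the two sums contain exactly the same terms in a different order. This is a special case — KL divergence is not symmetric in general: D_KL(P||Q) ≠ D_KL(Q||P) for most P, Q.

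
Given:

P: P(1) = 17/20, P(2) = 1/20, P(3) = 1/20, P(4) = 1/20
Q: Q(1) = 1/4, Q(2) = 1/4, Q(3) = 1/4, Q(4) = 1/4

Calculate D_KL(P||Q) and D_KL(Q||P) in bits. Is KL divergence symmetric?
D_KL(P||Q) = 1.1524 bits, D_KL(Q||P) = 1.3001 bits. No, KL divergence is not symmetric.

D_KL(P||Q) = Σ P(x) log₂(P(x)/Q(x))

Computing term by term:
  P(1)·log₂(P(1)/Q(1)) = (17/20)·log₂((17/20)/(1/4)) = 1.50070
  P(2)·log₂(P(2)/Q(2)) = (1/20)·log₂((1/20)/(1/4)) = -0.11610
  P(3)·log₂(P(3)/Q(3)) = (1/20)·log₂((1/20)/(1/4)) = -0.11610
  P(4)·log₂(P(4)/Q(4)) = (1/20)·log₂((1/20)/(1/4)) = -0.11610

D_KL(P||Q) = 1.50070 - 0.11610 - 0.11610 - 0.11610 = 1.15240 ≈ 1.1524 bits

D_KL(Q||P) = Σ Q(x) log₂(Q(x)/P(x))

Computing term by term:
  Q(1)·log₂(Q(1)/P(1)) = (1/4)·log₂((1/4)/(17/20)) = -0.44138
  Q(2)·log₂(Q(2)/P(2)) = (1/4)·log₂((1/4)/(1/20)) = 0.58048
  Q(3)·log₂(Q(3)/P(3)) = (1/4)·log₂((1/4)/(1/20)) = 0.58048
  Q(4)·log₂(Q(4)/P(4)) = (1/4)·log₂((1/4)/(1/20)) = 0.58048

D_KL(Q||P) = -0.44138 + 0.58048 + 0.58048 + 0.58048 = 1.30006 ≈ 1.3001 bits

These are NOT equal (difference: 0.1477 bits). KL divergence is asymmetric: D_KL(P||Q) ≠ D_KL(Q||P) in general.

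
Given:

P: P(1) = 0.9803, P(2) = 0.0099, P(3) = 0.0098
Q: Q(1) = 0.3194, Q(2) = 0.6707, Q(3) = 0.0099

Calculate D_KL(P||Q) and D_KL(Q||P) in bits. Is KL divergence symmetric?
D_KL(P||Q) = 1.5256 bits, D_KL(Q||P) = 3.5627 bits. No, KL divergence is not symmetric.

D_KL(P||Q) = Σ P(x) log₂(P(x)/Q(x))

Computing term by term:
  P(1)·log₂(P(1)/Q(1)) = 0.9803·log₂(0.9803/0.3194) = 1.58599
  P(2)·log₂(P(2)/Q(2)) = 0.0099·log₂(0.0099/0.6707) = -0.06021
  P(3)·log₂(P(3)/Q(3)) = 0.0098·log₂(0.0098/0.0099) = -0.00014

D_KL(P||Q) = 1.58599 - 0.06021 - 0.00014 = 1.52564 ≈ 1.5256 bits

D_KL(Q||P) = Σ Q(x) log₂(Q(x)/P(x))

Computing term by term:
  Q(1)·log₂(Q(1)/P(1)) = 0.3194·log₂(0.3194/0.9803) = -0.51674
  Q(2)·log₂(Q(2)/P(2)) = 0.6707·log₂(0.6707/0.0099) = 4.07926
  Q(3)·log₂(Q(3)/P(3)) = 0.0099·log₂(0.0099/0.0098) = 0.00015

D_KL(Q||P) = -0.51674 + 4.07926 + 0.00015 = 3.56267 ≈ 3.5627 bits

These are NOT equal (difference: 2.0371 bits). KL divergence is asymmetric: D_KL(P||Q) ≠ D_KL(Q||P) in general.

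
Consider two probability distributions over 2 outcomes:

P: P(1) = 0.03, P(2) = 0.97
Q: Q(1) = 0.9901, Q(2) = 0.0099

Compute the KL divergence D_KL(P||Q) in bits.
6.2646 bits

D_KL(P||Q) = Σ P(x) log₂(P(x)/Q(x))

Computing term by term:
  P(1)·log₂(P(1)/Q(1)) = 0.03·log₂(0.03/0.9901) = -0.15134
  P(2)·log₂(P(2)/Q(2)) = 0.97·log₂(0.97/0.0099) = 6.41598

D_KL(P||Q) = -0.15134 + 6.41598 = 6.26464 ≈ 6.2646 bits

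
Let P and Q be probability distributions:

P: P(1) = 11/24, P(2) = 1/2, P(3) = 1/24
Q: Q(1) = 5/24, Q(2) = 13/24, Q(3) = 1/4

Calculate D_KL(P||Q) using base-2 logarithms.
0.3559 bits

D_KL(P||Q) = Σ P(x) log₂(P(x)/Q(x))

Computing term by term:
  P(1)·log₂(P(1)/Q(1)) = (11/24)·log₂((11/24)/(5/24)) = 0.52136
  P(2)·log₂(P(2)/Q(2)) = (1/2)·log₂((1/2)/(13/24)) = -0.05774
  P(3)·log₂(P(3)/Q(3)) = (1/24)·log₂((1/24)/(1/4)) = -0.10771

D_KL(P||Q) = 0.52136 - 0.05774 - 0.10771 = 0.35591 ≈ 0.3559 bits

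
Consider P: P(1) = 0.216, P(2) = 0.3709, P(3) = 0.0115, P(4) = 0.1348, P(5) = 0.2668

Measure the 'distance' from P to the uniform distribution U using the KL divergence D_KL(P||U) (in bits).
0.3413 bits

U(i) = 1/5 for all i

D_KL(P||U) = Σ P(x) log₂(P(x) / (1/5))
           = Σ P(x) log₂(P(x)) + log₂(5)
           = log₂(5) - H(P)

H(P) = -Σ P(x) log₂(P(x)):
  -P(1)·log₂(P(1)) = -(0.216)·log₂(0.216) = 0.47755
  -P(2)·log₂(P(2)) = -(0.3709)·log₂(0.3709) = 0.53072
  -P(3)·log₂(P(3)) = -(0.0115)·log₂(0.0115) = 0.07409
  -P(4)·log₂(P(4)) = -(0.1348)·log₂(0.1348) = 0.38972
  -P(5)·log₂(P(5)) = -(0.2668)·log₂(0.2668) = 0.50857
H(P) = 0.47755 + 0.53072 + 0.07409 + 0.38972 + 0.50857 = 1.98065 bits

log₂(5) = 2.32193 bits

D_KL(P||U) = 2.32193 - 1.98065 = 0.34128 ≈ 0.3413 bits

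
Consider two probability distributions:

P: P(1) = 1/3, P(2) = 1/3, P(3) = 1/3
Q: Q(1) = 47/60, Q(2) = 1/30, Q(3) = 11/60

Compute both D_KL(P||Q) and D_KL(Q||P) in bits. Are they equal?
D_KL(P||Q) = 0.9839 bits, D_KL(Q||P) = 0.6967 bits. No, they are not equal.

D_KL(P||Q) = Σ P(x) log₂(P(x)/Q(x))

Computing term by term:
  P(1)·log₂(P(1)/Q(1)) = (1/3)·log₂((1/3)/(47/60)) = -0.41089
  P(2)·log₂(P(2)/Q(2)) = (1/3)·log₂((1/3)/(1/30)) = 1.10731
  P(3)·log₂(P(3)/Q(3)) = (1/3)·log₂((1/3)/(11/60)) = 0.28750

D_KL(P||Q) = -0.41089 + 1.10731 + 0.28750 = 0.98392 ≈ 0.9839 bits

D_KL(Q||P) = Σ Q(x) log₂(Q(x)/P(x))

Computing term by term:
  Q(1)·log₂(Q(1)/P(1)) = (47/60)·log₂((47/60)/(1/3)) = 0.96558
  Q(2)·log₂(Q(2)/P(2)) = (1/30)·log₂((1/30)/(1/3)) = -0.11073
  Q(3)·log₂(Q(3)/P(3)) = (11/60)·log₂((11/60)/(1/3)) = -0.15812

D_KL(Q||P) = 0.96558 - 0.11073 - 0.15812 = 0.69673 ≈ 0.6967 bits

These are NOT equal (difference: 0.2872 bits). KL divergence is asymmetric: D_KL(P||Q) ≠ D_KL(Q||P) in general.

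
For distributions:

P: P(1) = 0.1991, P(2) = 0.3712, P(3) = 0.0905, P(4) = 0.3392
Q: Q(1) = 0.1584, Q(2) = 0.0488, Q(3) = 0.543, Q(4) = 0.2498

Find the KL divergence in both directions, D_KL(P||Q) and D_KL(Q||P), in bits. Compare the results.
D_KL(P||Q) = 1.0681 bits, D_KL(Q||P) = 1.0983 bits. D_KL(Q||P) is larger than D_KL(P||Q) by 0.0302 bits; the two directions differ.

D_KL(P||Q) = Σ P(x) log₂(P(x)/Q(x))

Computing term by term:
  P(1)·log₂(P(1)/Q(1)) = 0.1991·log₂(0.1991/0.1584) = 0.06569
  P(2)·log₂(P(2)/Q(2)) = 0.3712·log₂(0.3712/0.0488) = 1.08659
  P(3)·log₂(P(3)/Q(3)) = 0.0905·log₂(0.0905/0.543) = -0.23394
  P(4)·log₂(P(4)/Q(4)) = 0.3392·log₂(0.3392/0.2498) = 0.14971

D_KL(P||Q) = 0.06569 + 1.08659 - 0.23394 + 0.14971 = 1.06805 ≈ 1.0681 bits

D_KL(Q||P) = Σ Q(x) log₂(Q(x)/P(x))

Computing term by term:
  Q(1)·log₂(Q(1)/P(1)) = 0.1584·log₂(0.1584/0.1991) = -0.05226
  Q(2)·log₂(Q(2)/P(2)) = 0.0488·log₂(0.0488/0.3712) = -0.14285
  Q(3)·log₂(Q(3)/P(3)) = 0.543·log₂(0.543/0.0905) = 1.40363
  Q(4)·log₂(Q(4)/P(4)) = 0.2498·log₂(0.2498/0.3392) = -0.11025

D_KL(Q||P) = -0.05226 - 0.14285 + 1.40363 - 0.11025 = 1.09827 ≈ 1.0983 bits

These are NOT equal (difference: 0.0302 bits). KL divergence is asymmetric: D_KL(P||Q) ≠ D_KL(Q||P) in general.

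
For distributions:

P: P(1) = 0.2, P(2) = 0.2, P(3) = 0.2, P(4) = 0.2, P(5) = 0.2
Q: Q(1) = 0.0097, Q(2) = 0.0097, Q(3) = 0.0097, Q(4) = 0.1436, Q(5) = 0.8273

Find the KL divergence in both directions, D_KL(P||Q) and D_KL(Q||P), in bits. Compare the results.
D_KL(P||Q) = 2.3054 bits, D_KL(Q||P) = 1.4990 bits. D_KL(P||Q) is larger than D_KL(Q||P) by 0.8064 bits; the two directions differ.

D_KL(P||Q) = Σ P(x) log₂(P(x)/Q(x))

Computing term by term:
  P(1)·log₂(P(1)/Q(1)) = 0.2·log₂(0.2/0.0097) = 0.87317
  P(2)·log₂(P(2)/Q(2)) = 0.2·log₂(0.2/0.0097) = 0.87317
  P(3)·log₂(P(3)/Q(3)) = 0.2·log₂(0.2/0.0097) = 0.87317
  P(4)·log₂(P(4)/Q(4)) = 0.2·log₂(0.2/0.1436) = 0.09559
  P(5)·log₂(P(5)/Q(5)) = 0.2·log₂(0.2/0.8273) = -0.40968

D_KL(P||Q) = 0.87317 + 0.87317 + 0.87317 + 0.09559 - 0.40968 = 2.30542 ≈ 2.3054 bits

D_KL(Q||P) = Σ Q(x) log₂(Q(x)/P(x))

Computing term by term:
  Q(1)·log₂(Q(1)/P(1)) = 0.0097·log₂(0.0097/0.2) = -0.04235
  Q(2)·log₂(Q(2)/P(2)) = 0.0097·log₂(0.0097/0.2) = -0.04235
  Q(3)·log₂(Q(3)/P(3)) = 0.0097·log₂(0.0097/0.2) = -0.04235
  Q(4)·log₂(Q(4)/P(4)) = 0.1436·log₂(0.1436/0.2) = -0.06863
  Q(5)·log₂(Q(5)/P(5)) = 0.8273·log₂(0.8273/0.2) = 1.69465

D_KL(Q||P) = -0.04235 - 0.04235 - 0.04235 - 0.06863 + 1.69465 = 1.49897 ≈ 1.4990 bits

These are NOT equal (difference: 0.8064 bits). KL divergence is asymmetric: D_KL(P||Q) ≠ D_KL(Q||P) in general.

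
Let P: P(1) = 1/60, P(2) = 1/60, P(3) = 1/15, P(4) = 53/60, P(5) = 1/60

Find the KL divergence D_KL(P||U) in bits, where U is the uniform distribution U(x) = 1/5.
1.6080 bits

U(i) = 1/5 for all i

D_KL(P||U) = Σ P(x) log₂(P(x) / (1/5))
           = Σ P(x) log₂(P(x)) + log₂(5)
           = log₂(5) - H(P)

H(P) = -Σ P(x) log₂(P(x)):
  -P(1)·log₂(P(1)) = -(1/60)·log₂(1/60) = 0.09845
  -P(2)·log₂(P(2)) = -(1/60)·log₂(1/60) = 0.09845
  -P(3)·log₂(P(3)) = -(1/15)·log₂(1/15) = 0.26046
  -P(4)·log₂(P(4)) = -(53/60)·log₂(53/60) = 0.15809
  -P(5)·log₂(P(5)) = -(1/60)·log₂(1/60) = 0.09845
H(P) = 0.09845 + 0.09845 + 0.26046 + 0.15809 + 0.09845 = 0.71390 bits

log₂(5) = 2.32193 bits

D_KL(P||U) = 2.32193 - 0.71390 = 1.60803 ≈ 1.6080 bits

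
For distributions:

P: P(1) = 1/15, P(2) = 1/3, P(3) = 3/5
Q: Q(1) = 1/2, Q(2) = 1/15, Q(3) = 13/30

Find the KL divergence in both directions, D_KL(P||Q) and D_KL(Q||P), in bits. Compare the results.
D_KL(P||Q) = 0.8619 bits, D_KL(Q||P) = 1.0952 bits. D_KL(Q||P) is larger than D_KL(P||Q) by 0.2333 bits; the two directions differ.

D_KL(P||Q) = Σ P(x) log₂(P(x)/Q(x))

Computing term by term:
  P(1)·log₂(P(1)/Q(1)) = (1/15)·log₂((1/15)/(1/2)) = -0.19379
  P(2)·log₂(P(2)/Q(2)) = (1/3)·log₂((1/3)/(1/15)) = 0.77398
  P(3)·log₂(P(3)/Q(3)) = (3/5)·log₂((3/5)/(13/30)) = 0.28169

D_KL(P||Q) = -0.19379 + 0.77398 + 0.28169 = 0.86188 ≈ 0.8619 bits

D_KL(Q||P) = Σ Q(x) log₂(Q(x)/P(x))

Computing term by term:
  Q(1)·log₂(Q(1)/P(1)) = (1/2)·log₂((1/2)/(1/15)) = 1.45345
  Q(2)·log₂(Q(2)/P(2)) = (1/15)·log₂((1/15)/(1/3)) = -0.15480
  Q(3)·log₂(Q(3)/P(3)) = (13/30)·log₂((13/30)/(3/5)) = -0.20344

D_KL(Q||P) = 1.45345 - 0.15480 - 0.20344 = 1.09521 ≈ 1.0952 bits

These are NOT equal (difference: 0.2333 bits). KL divergence is asymmetric: D_KL(P||Q) ≠ D_KL(Q||P) in general.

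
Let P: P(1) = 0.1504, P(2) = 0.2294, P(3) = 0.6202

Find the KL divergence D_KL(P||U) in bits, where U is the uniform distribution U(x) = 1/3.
0.2592 bits

U(i) = 1/3 for all i

D_KL(P||U) = Σ P(x) log₂(P(x) / (1/3))
           = Σ P(x) log₂(P(x)) + log₂(3)
           = log₂(3) - H(P)

H(P) = -Σ P(x) log₂(P(x)):
  -P(1)·log₂(P(1)) = -(0.1504)·log₂(0.1504) = 0.41106
  -P(2)·log₂(P(2)) = -(0.2294)·log₂(0.2294) = 0.48726
  -P(3)·log₂(P(3)) = -(0.6202)·log₂(0.6202) = 0.42744
H(P) = 0.41106 + 0.48726 + 0.42744 = 1.32576 bits

log₂(3) = 1.58496 bits

D_KL(P||U) = 1.58496 - 1.32576 = 0.25920 ≈ 0.2592 bits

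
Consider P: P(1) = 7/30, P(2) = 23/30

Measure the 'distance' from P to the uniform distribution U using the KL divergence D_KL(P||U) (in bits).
0.2162 bits

U(i) = 1/2 for all i

D_KL(P||U) = Σ P(x) log₂(P(x) / (1/2))
           = Σ P(x) log₂(P(x)) + log₂(2)
           = log₂(2) - H(P)

H(P) = -Σ P(x) log₂(P(x)):
  -P(1)·log₂(P(1)) = -(7/30)·log₂(7/30) = 0.48989
  -P(2)·log₂(P(2)) = -(23/30)·log₂(23/30) = 0.29389
H(P) = 0.48989 + 0.29389 = 0.78378 bits

log₂(2) = 1.00000 bits

D_KL(P||U) = 1.00000 - 0.78378 = 0.21622 ≈ 0.2162 bits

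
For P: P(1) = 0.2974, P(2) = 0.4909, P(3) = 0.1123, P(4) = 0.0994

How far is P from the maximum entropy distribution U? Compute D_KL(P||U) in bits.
0.2905 bits

U(i) = 1/4 for all i

D_KL(P||U) = Σ P(x) log₂(P(x) / (1/4))
           = Σ P(x) log₂(P(x)) + log₂(4)
           = log₂(4) - H(P)

H(P) = -Σ P(x) log₂(P(x)):
  -P(1)·log₂(P(1)) = -(0.2974)·log₂(0.2974) = 0.52031
  -P(2)·log₂(P(2)) = -(0.4909)·log₂(0.4909) = 0.50391
  -P(3)·log₂(P(3)) = -(0.1123)·log₂(0.1123) = 0.35426
  -P(4)·log₂(P(4)) = -(0.0994)·log₂(0.0994) = 0.33106
H(P) = 0.52031 + 0.50391 + 0.35426 + 0.33106 = 1.70954 bits

log₂(4) = 2.00000 bits

D_KL(P||U) = 2.00000 - 1.70954 = 0.29046 ≈ 0.2905 bits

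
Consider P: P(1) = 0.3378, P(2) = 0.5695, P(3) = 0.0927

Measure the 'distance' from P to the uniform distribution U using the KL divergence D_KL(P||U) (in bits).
0.2754 bits

U(i) = 1/3 for all i

D_KL(P||U) = Σ P(x) log₂(P(x) / (1/3))
           = Σ P(x) log₂(P(x)) + log₂(3)
           = log₂(3) - H(P)

H(P) = -Σ P(x) log₂(P(x)):
  -P(1)·log₂(P(1)) = -(0.3378)·log₂(0.3378) = 0.52891
  -P(2)·log₂(P(2)) = -(0.5695)·log₂(0.5695) = 0.46257
  -P(3)·log₂(P(3)) = -(0.0927)·log₂(0.0927) = 0.31808
H(P) = 0.52891 + 0.46257 + 0.31808 = 1.30956 bits

log₂(3) = 1.58496 bits

D_KL(P||U) = 1.58496 - 1.30956 = 0.27540 ≈ 0.2754 bits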